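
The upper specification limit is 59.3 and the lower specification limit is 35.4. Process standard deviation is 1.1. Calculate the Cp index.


Cp = (59.3 - 35.4) / (6 * 1.1)

3.62


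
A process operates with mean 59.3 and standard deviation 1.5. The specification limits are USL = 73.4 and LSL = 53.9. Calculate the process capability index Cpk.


Cpu = (73.4 - 59.3) / (3 * 1.5) = 3.13
Cpl = (59.3 - 53.9) / (3 * 1.5) = 1.2
Cpk = min(3.13, 1.2) = 1.2

1.2


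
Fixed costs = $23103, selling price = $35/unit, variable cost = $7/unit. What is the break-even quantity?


Formula: BEQ = Fixed Costs / (Price - Variable Cost)
Contribution margin = $35 - $7 = $28/unit
BEQ = ceil($23103 / $28/unit) = ceil(825.11) = 826 units

826 units


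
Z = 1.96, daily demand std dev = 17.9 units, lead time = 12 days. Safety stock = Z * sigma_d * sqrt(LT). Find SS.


Formula: SS = z * sigma_d * sqrt(LT)
sqrt(LT) = sqrt(12) = 3.4641
SS = 1.96 * 17.9 * 3.4641
SS = 121.5 units

121.5 units


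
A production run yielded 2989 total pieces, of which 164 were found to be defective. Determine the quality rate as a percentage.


Formula: Quality Rate = Good Pieces / Total Pieces * 100
Good pieces = 2989 - 164 = 2825
QR = 2825 / 2989 * 100 = 94.5%

94.5%


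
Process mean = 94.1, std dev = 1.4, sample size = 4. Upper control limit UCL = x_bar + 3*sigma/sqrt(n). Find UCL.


UCL = 94.1 + 3 * 1.4 / sqrt(4)

96.2


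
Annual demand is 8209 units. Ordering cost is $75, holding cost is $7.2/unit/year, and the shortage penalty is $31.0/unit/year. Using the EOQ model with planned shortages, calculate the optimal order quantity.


Formula: EOQ* = sqrt(2DS/H) * sqrt((H+P)/P)
Base EOQ = sqrt(2*8209*75/7.2) = 413.55 units
Correction = sqrt((7.2+31.0)/31.0) = 1.11007
EOQ* = 413.55 * 1.11007 = 459.1 units

459.1 units


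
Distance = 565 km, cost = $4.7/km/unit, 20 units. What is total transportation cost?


TC = dist * cost * units = 565 * 4.7 * 20 = $53110.00

$53110.00


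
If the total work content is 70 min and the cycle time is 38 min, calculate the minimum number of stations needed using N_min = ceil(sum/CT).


Formula: N_min = ceil(Sum of Task Times / Cycle Time)
N_min = ceil(70 min / 38 min) = ceil(1.8421)
N_min = 2 stations

2


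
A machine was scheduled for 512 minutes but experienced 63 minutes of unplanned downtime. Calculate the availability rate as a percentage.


Formula: Availability = (Planned Time - Downtime) / Planned Time * 100
Uptime = 512 - 63 = 449 min
Availability = 449 / 512 * 100 = 87.7%

87.7%


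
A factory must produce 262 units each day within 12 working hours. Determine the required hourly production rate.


Formula: Production Rate = Daily Demand / Available Hours
Rate = 262 units/day / 12 hours/day
Rate = 21.8 units/hour

21.8 units/hour


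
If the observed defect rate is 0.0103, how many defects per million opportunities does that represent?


DPMO = defect_rate * 1000000 = 0.0103 * 1000000

10300


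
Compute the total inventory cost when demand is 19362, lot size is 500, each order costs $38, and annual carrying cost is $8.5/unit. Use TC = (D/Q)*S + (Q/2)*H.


TC = 19362/500 * 38 + 500/2 * 8.5

$3596.51


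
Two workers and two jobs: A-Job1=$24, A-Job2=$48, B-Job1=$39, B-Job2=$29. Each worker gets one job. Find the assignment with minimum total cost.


Option 1: A->1 + B->2 = $24 + $29 = $53
Option 2: A->2 + B->1 = $48 + $39 = $87
Min cost = min($53, $87) = $53

$53


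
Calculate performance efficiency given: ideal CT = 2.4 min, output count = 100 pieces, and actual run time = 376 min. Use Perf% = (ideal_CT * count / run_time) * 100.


Formula: Performance = (Ideal CT * Total Count) / Run Time * 100
Ideal output time = 2.4 * 100 = 240.0 min
Performance = 240.0 / 376 * 100 = 63.8%

63.8%


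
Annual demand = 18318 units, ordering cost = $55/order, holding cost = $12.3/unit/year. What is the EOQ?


Formula: EOQ = sqrt(2 * D * S / H)
Numerator: 2 * 18318 * 55 = 2014980
2DS/H = 2014980 / 12.3 = 163819.5
EOQ = sqrt(163819.5) = 404.7 units

404.7 units


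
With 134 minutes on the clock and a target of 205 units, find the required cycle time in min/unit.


Formula: CT = Available Time / Number of Units
CT = 134 min / 205 units
CT = 0.65 min/unit

0.65 min/unit


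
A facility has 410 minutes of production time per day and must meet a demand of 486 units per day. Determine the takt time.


Formula: Takt Time = Available Production Time / Customer Demand
Takt = 410 min/day / 486 units/day
Takt = 0.84 min/unit

0.84 min/unit


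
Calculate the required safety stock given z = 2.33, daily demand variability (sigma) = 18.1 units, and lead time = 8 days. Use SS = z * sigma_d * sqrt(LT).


Formula: SS = z * sigma_d * sqrt(LT)
sqrt(LT) = sqrt(8) = 2.8284
SS = 2.33 * 18.1 * 2.8284
SS = 119.3 units

119.3 units


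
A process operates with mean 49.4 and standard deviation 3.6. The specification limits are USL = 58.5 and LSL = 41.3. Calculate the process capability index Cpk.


Cpu = (58.5 - 49.4) / (3 * 3.6) = 0.84
Cpl = (49.4 - 41.3) / (3 * 3.6) = 0.75
Cpk = min(0.84, 0.75) = 0.75

0.75


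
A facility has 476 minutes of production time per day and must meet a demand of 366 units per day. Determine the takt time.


Formula: Takt Time = Available Production Time / Customer Demand
Takt = 476 min/day / 366 units/day
Takt = 1.3 min/unit

1.3 min/unit


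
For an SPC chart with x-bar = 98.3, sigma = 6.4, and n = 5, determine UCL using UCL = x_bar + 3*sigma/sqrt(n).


UCL = 98.3 + 3 * 6.4 / sqrt(5)

106.89


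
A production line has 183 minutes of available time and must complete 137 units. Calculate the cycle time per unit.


Formula: CT = Available Time / Number of Units
CT = 183 min / 137 units
CT = 1.34 min/unit

1.34 min/unit


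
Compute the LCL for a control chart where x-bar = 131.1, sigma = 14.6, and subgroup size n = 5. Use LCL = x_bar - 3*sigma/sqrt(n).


LCL = 131.1 - 3 * 14.6 / sqrt(5)

111.51


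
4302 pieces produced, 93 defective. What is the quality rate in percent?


Formula: Quality Rate = Good Pieces / Total Pieces * 100
Good pieces = 4302 - 93 = 4209
QR = 4209 / 4302 * 100 = 97.8%

97.8%


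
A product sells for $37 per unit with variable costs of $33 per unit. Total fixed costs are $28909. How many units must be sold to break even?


Formula: BEQ = Fixed Costs / (Price - Variable Cost)
Contribution margin = $37 - $33 = $4/unit
BEQ = ceil($28909 / $4/unit) = ceil(7227.25) = 7228 units

7228 units


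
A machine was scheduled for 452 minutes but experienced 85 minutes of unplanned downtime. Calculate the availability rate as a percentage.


Formula: Availability = (Planned Time - Downtime) / Planned Time * 100
Uptime = 452 - 85 = 367 min
Availability = 367 / 452 * 100 = 81.2%

81.2%


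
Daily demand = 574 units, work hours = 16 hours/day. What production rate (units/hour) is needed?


Formula: Production Rate = Daily Demand / Available Hours
Rate = 574 units/day / 16 hours/day
Rate = 35.9 units/hour

35.9 units/hour


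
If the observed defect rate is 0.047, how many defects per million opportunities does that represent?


DPMO = defect_rate * 1000000 = 0.047 * 1000000

47000


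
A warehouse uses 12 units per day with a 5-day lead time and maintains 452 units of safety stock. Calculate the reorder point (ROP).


Formula: ROP = (Daily Demand * Lead Time) + Safety Stock
Demand during lead time = 12 * 5 = 60 units
ROP = 60 + 452 = 512 units

512 units


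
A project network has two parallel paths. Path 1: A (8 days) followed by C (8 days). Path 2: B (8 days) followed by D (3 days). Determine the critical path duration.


Path 1 = 8 + 8 = 16 days
Path 2 = 8 + 3 = 11 days
Duration = max(16, 11) = 16 days

16 days


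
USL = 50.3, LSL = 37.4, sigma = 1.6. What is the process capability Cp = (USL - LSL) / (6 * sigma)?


Cp = (50.3 - 37.4) / (6 * 1.6)

1.34


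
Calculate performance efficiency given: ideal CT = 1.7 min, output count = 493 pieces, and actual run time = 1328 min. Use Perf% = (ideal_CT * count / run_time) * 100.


Formula: Performance = (Ideal CT * Total Count) / Run Time * 100
Ideal output time = 1.7 * 493 = 838.1 min
Performance = 838.1 / 1328 * 100 = 63.1%

63.1%


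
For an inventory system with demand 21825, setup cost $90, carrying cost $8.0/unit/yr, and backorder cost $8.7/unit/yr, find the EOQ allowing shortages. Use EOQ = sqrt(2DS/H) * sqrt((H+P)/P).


Formula: EOQ* = sqrt(2DS/H) * sqrt((H+P)/P)
Base EOQ = sqrt(2*21825*90/8.0) = 700.76 units
Correction = sqrt((8.0+8.7)/8.7) = 1.38547
EOQ* = 700.76 * 1.38547 = 970.9 units

970.9 units


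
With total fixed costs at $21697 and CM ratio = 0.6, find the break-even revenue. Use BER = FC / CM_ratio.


Formula: BER = Fixed Costs / Contribution Margin Ratio
BER = $21697 / 0.6
BER = $36161.67 (to the nearest cent)

$36161.67


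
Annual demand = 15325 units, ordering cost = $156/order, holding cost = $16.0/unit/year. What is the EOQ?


Formula: EOQ = sqrt(2 * D * S / H)
Numerator: 2 * 15325 * 156 = 4781400
2DS/H = 4781400 / 16.0 = 298837.5
EOQ = sqrt(298837.5) = 546.7 units

546.7 units


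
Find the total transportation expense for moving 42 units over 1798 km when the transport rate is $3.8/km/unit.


TC = dist * cost * units = 1798 * 3.8 * 42 = $286960.80

$286960.80


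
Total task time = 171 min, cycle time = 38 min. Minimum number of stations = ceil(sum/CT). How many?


Formula: N_min = ceil(Sum of Task Times / Cycle Time)
N_min = ceil(171 min / 38 min) = ceil(4.5)
N_min = 5 stations

5


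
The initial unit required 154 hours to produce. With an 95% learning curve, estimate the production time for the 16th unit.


Formula: T_n = T_1 * (learning_rate)^(log2(n)) where learning_rate = rate/100
Doublings = log2(16) = 4
T_n = 154 * 0.95^4
T_n = 154 * 0.8145 = 125.4 hours

125.4 hours


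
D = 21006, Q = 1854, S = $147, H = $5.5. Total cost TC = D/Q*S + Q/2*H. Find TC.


TC = 21006/1854 * 147 + 1854/2 * 5.5

$6764.02


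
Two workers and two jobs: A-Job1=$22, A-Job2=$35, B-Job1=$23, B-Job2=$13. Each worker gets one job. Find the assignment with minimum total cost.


Option 1: A->1 + B->2 = $22 + $13 = $35
Option 2: A->2 + B->1 = $35 + $23 = $58
Min cost = min($35, $58) = $35

$35


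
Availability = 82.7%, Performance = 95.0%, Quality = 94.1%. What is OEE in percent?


Formula: OEE = Availability * Performance * Quality / 10000
A * P = 82.7% * 95.0% / 100 = 78.57%
OEE = 78.57% * 94.1% / 100 = 73.9%

73.9%


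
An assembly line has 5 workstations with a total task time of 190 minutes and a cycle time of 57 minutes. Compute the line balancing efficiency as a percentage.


Formula: Efficiency = Sum of Task Times / (N_stations * CT) * 100
Total station capacity = 5 stations * 57 min = 285 min
Efficiency = 190 / 285 * 100 = 66.7%

66.7%


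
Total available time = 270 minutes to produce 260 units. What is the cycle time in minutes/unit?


Formula: CT = Available Time / Number of Units
CT = 270 min / 260 units
CT = 1.04 min/unit

1.04 min/unit


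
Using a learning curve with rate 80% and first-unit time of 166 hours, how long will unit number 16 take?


Formula: T_n = T_1 * (learning_rate)^(log2(n)) where learning_rate = rate/100
Doublings = log2(16) = 4
T_n = 166 * 0.8^4
T_n = 166 * 0.4096 = 68.0 hours

68.0 hours


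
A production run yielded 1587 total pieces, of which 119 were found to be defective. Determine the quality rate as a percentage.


Formula: Quality Rate = Good Pieces / Total Pieces * 100
Good pieces = 1587 - 119 = 1468
QR = 1468 / 1587 * 100 = 92.5%

92.5%


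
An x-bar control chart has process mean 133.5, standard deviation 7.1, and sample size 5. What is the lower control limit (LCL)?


LCL = 133.5 - 3 * 7.1 / sqrt(5)

123.97


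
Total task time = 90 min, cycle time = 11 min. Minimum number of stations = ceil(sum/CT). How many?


Formula: N_min = ceil(Sum of Task Times / Cycle Time)
N_min = ceil(90 min / 11 min) = ceil(8.1818)
N_min = 9 stations

9


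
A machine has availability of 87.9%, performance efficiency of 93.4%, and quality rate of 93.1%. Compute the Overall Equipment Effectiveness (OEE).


Formula: OEE = Availability * Performance * Quality / 10000
A * P = 87.9% * 93.4% / 100 = 82.1%
OEE = 82.1% * 93.1% / 100 = 76.4%

76.4%


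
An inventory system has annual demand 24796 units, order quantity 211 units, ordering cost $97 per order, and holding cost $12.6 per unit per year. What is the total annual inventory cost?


TC = 24796/211 * 97 + 211/2 * 12.6

$12728.41


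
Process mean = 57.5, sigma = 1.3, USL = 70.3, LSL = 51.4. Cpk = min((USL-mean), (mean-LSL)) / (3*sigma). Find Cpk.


Cpu = (70.3 - 57.5) / (3 * 1.3) = 3.28
Cpl = (57.5 - 51.4) / (3 * 1.3) = 1.56
Cpk = min(3.28, 1.56) = 1.56

1.56


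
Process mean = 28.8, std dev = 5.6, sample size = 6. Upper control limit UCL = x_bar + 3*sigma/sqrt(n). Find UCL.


UCL = 28.8 + 3 * 5.6 / sqrt(6)

35.66


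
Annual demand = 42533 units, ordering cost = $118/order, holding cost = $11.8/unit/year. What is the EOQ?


Formula: EOQ = sqrt(2 * D * S / H)
Numerator: 2 * 42533 * 118 = 10037788
2DS/H = 10037788 / 11.8 = 850660.0
EOQ = sqrt(850660.0) = 922.3 units

922.3 units


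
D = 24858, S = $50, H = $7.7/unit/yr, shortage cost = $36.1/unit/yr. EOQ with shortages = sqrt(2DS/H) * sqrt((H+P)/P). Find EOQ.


Formula: EOQ* = sqrt(2DS/H) * sqrt((H+P)/P)
Base EOQ = sqrt(2*24858*50/7.7) = 568.18 units
Correction = sqrt((7.7+36.1)/36.1) = 1.1015
EOQ* = 568.18 * 1.1015 = 625.9 units

625.9 units


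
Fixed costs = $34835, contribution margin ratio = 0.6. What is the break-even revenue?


Formula: BER = Fixed Costs / Contribution Margin Ratio
BER = $34835 / 0.6
BER = $58058.33 (to the nearest cent)

$58058.33


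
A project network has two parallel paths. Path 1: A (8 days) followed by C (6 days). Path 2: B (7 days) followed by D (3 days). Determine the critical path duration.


Path 1 = 8 + 6 = 14 days
Path 2 = 7 + 3 = 10 days
Duration = max(14, 10) = 14 days

14 days


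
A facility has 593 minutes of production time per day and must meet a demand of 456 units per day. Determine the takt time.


Formula: Takt Time = Available Production Time / Customer Demand
Takt = 593 min/day / 456 units/day
Takt = 1.3 min/unit

1.3 min/unit


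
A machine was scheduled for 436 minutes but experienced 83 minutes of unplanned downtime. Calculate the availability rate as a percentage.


Formula: Availability = (Planned Time - Downtime) / Planned Time * 100
Uptime = 436 - 83 = 353 min
Availability = 353 / 436 * 100 = 81.0%

81.0%


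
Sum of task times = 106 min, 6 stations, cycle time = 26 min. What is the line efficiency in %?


Formula: Efficiency = Sum of Task Times / (N_stations * CT) * 100
Total station capacity = 6 stations * 26 min = 156 min
Efficiency = 106 / 156 * 100 = 67.9%

67.9%


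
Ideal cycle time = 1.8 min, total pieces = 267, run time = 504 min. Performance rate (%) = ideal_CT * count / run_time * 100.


Formula: Performance = (Ideal CT * Total Count) / Run Time * 100
Ideal output time = 1.8 * 267 = 480.6 min
Performance = 480.6 / 504 * 100 = 95.4%

95.4%


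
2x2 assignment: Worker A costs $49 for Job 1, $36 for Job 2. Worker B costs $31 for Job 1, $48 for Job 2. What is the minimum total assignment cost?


Option 1: A->1 + B->2 = $49 + $48 = $97
Option 2: A->2 + B->1 = $36 + $31 = $67
Min cost = min($97, $67) = $67

$67


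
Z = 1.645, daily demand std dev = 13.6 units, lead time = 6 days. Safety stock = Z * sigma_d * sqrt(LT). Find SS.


Formula: SS = z * sigma_d * sqrt(LT)
sqrt(LT) = sqrt(6) = 2.4495
SS = 1.645 * 13.6 * 2.4495
SS = 54.8 units

54.8 units


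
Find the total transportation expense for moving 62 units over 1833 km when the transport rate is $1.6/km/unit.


TC = dist * cost * units = 1833 * 1.6 * 62 = $181833.60

$181833.60


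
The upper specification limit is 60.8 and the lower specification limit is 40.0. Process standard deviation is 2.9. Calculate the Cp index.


Cp = (60.8 - 40.0) / (6 * 2.9)

1.2


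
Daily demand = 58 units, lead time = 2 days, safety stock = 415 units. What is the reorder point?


Formula: ROP = (Daily Demand * Lead Time) + Safety Stock
Demand during lead time = 58 * 2 = 116 units
ROP = 116 + 415 = 531 units

531 units


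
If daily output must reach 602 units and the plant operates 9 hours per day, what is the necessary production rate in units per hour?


Formula: Production Rate = Daily Demand / Available Hours
Rate = 602 units/day / 9 hours/day
Rate = 66.9 units/hour

66.9 units/hour


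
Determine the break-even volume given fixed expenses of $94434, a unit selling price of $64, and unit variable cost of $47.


Formula: BEQ = Fixed Costs / (Price - Variable Cost)
Contribution margin = $64 - $47 = $17/unit
BEQ = ceil($94434 / $17/unit) = ceil(5554.94) = 5555 units

5555 units


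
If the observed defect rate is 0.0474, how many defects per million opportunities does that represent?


DPMO = defect_rate * 1000000 = 0.0474 * 1000000

47400


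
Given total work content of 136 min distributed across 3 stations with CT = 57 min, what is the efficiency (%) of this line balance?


Formula: Efficiency = Sum of Task Times / (N_stations * CT) * 100
Total station capacity = 3 stations * 57 min = 171 min
Efficiency = 136 / 171 * 100 = 79.5%

79.5%


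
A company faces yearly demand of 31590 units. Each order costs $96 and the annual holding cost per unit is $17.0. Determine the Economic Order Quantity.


Formula: EOQ = sqrt(2 * D * S / H)
Numerator: 2 * 31590 * 96 = 6065280
2DS/H = 6065280 / 17.0 = 356781.2
EOQ = sqrt(356781.2) = 597.3 units

597.3 units


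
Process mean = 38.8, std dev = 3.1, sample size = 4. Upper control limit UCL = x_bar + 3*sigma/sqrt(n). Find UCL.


UCL = 38.8 + 3 * 3.1 / sqrt(4)

43.45


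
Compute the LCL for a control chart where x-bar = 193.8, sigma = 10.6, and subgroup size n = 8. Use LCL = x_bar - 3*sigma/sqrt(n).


LCL = 193.8 - 3 * 10.6 / sqrt(8)

182.56


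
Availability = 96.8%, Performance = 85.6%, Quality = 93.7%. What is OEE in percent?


Formula: OEE = Availability * Performance * Quality / 10000
A * P = 96.8% * 85.6% / 100 = 82.86%
OEE = 82.86% * 93.7% / 100 = 77.6%

77.6%


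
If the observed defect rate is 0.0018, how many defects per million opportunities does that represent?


DPMO = defect_rate * 1000000 = 0.0018 * 1000000

1800


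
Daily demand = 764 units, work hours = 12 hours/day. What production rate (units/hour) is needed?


Formula: Production Rate = Daily Demand / Available Hours
Rate = 764 units/day / 12 hours/day
Rate = 63.7 units/hour

63.7 units/hour


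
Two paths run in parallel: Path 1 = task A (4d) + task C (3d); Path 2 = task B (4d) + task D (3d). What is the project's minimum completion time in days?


Path 1 = 4 + 3 = 7 days
Path 2 = 4 + 3 = 7 days
Duration = max(7, 7) = 7 days

7 days


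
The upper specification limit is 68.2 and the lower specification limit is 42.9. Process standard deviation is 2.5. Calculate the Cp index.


Cp = (68.2 - 42.9) / (6 * 2.5)

1.69


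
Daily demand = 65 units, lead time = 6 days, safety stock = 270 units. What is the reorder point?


Formula: ROP = (Daily Demand * Lead Time) + Safety Stock
Demand during lead time = 65 * 6 = 390 units
ROP = 390 + 270 = 660 units

660 units


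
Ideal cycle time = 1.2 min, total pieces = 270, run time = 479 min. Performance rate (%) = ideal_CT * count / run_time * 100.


Formula: Performance = (Ideal CT * Total Count) / Run Time * 100
Ideal output time = 1.2 * 270 = 324.0 min
Performance = 324.0 / 479 * 100 = 67.6%

67.6%


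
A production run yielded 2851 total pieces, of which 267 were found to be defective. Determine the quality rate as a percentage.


Formula: Quality Rate = Good Pieces / Total Pieces * 100
Good pieces = 2851 - 267 = 2584
QR = 2584 / 2851 * 100 = 90.6%

90.6%


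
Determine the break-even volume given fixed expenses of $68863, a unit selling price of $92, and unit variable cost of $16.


Formula: BEQ = Fixed Costs / (Price - Variable Cost)
Contribution margin = $92 - $16 = $76/unit
BEQ = ceil($68863 / $76/unit) = ceil(906.09) = 907 units

907 units


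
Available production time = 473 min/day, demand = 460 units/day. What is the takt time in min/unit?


Formula: Takt Time = Available Production Time / Customer Demand
Takt = 473 min/day / 460 units/day
Takt = 1.03 min/unit

1.03 min/unit


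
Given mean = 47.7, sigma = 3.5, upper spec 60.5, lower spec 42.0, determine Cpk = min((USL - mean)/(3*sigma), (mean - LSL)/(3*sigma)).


Cpu = (60.5 - 47.7) / (3 * 3.5) = 1.22
Cpl = (47.7 - 42.0) / (3 * 3.5) = 0.54
Cpk = min(1.22, 0.54) = 0.54

0.54


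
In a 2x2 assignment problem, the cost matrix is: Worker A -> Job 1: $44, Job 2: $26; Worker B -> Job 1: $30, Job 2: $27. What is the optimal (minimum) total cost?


Option 1: A->1 + B->2 = $44 + $27 = $71
Option 2: A->2 + B->1 = $26 + $30 = $56
Min cost = min($71, $56) = $56

$56


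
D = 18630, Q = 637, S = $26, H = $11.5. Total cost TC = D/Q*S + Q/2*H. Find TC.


TC = 18630/637 * 26 + 637/2 * 11.5

$4423.16


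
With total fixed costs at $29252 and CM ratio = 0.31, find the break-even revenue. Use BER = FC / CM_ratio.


Formula: BER = Fixed Costs / Contribution Margin Ratio
BER = $29252 / 0.31
BER = $94361.29 (to the nearest cent)

$94361.29


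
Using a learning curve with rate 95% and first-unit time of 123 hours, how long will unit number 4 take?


Formula: T_n = T_1 * (learning_rate)^(log2(n)) where learning_rate = rate/100
Doublings = log2(4) = 2
T_n = 123 * 0.95^2
T_n = 123 * 0.9025 = 111.0 hours

111.0 hours


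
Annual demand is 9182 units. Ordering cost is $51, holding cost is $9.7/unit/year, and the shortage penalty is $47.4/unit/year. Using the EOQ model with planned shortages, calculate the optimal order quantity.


Formula: EOQ* = sqrt(2DS/H) * sqrt((H+P)/P)
Base EOQ = sqrt(2*9182*51/9.7) = 310.73 units
Correction = sqrt((9.7+47.4)/47.4) = 1.09756
EOQ* = 310.73 * 1.09756 = 341.0 units

341.0 units


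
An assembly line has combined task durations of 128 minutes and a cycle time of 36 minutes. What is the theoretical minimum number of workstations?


Formula: N_min = ceil(Sum of Task Times / Cycle Time)
N_min = ceil(128 min / 36 min) = ceil(3.5556)
N_min = 4 stations

4


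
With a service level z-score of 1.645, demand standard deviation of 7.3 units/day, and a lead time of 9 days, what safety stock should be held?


Formula: SS = z * sigma_d * sqrt(LT)
sqrt(LT) = sqrt(9) = 3.0
SS = 1.645 * 7.3 * 3.0
SS = 36.0 units

36.0 units


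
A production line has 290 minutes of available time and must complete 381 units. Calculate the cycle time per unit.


Formula: CT = Available Time / Number of Units
CT = 290 min / 381 units
CT = 0.76 min/unit

0.76 min/unit


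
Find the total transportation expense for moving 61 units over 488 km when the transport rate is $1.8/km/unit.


TC = dist * cost * units = 488 * 1.8 * 61 = $53582.40

$53582.40


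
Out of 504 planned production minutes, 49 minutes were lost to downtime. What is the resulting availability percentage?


Formula: Availability = (Planned Time - Downtime) / Planned Time * 100
Uptime = 504 - 49 = 455 min
Availability = 455 / 504 * 100 = 90.3%

90.3%


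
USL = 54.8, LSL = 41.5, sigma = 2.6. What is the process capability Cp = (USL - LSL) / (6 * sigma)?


Cp = (54.8 - 41.5) / (6 * 2.6)

0.85


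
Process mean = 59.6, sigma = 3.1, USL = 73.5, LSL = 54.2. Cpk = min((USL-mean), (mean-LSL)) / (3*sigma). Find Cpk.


Cpu = (73.5 - 59.6) / (3 * 3.1) = 1.49
Cpl = (59.6 - 54.2) / (3 * 3.1) = 0.58
Cpk = min(1.49, 0.58) = 0.58

0.58


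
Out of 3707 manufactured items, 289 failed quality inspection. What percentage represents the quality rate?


Formula: Quality Rate = Good Pieces / Total Pieces * 100
Good pieces = 3707 - 289 = 3418
QR = 3418 / 3707 * 100 = 92.2%

92.2%


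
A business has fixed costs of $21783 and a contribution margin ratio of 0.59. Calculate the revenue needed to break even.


Formula: BER = Fixed Costs / Contribution Margin Ratio
BER = $21783 / 0.59
BER = $36920.34 (to the nearest cent)

$36920.34


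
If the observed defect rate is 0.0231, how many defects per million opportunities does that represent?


DPMO = defect_rate * 1000000 = 0.0231 * 1000000

23100


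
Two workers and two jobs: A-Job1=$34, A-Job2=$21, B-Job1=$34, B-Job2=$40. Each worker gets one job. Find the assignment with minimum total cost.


Option 1: A->1 + B->2 = $34 + $40 = $74
Option 2: A->2 + B->1 = $21 + $34 = $55
Min cost = min($74, $55) = $55

$55


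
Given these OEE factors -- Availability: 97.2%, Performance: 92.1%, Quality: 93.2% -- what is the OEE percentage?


Formula: OEE = Availability * Performance * Quality / 10000
A * P = 97.2% * 92.1% / 100 = 89.52%
OEE = 89.52% * 93.2% / 100 = 83.4%

83.4%


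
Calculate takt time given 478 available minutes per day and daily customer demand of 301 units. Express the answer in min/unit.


Formula: Takt Time = Available Production Time / Customer Demand
Takt = 478 min/day / 301 units/day
Takt = 1.59 min/unit

1.59 min/unit


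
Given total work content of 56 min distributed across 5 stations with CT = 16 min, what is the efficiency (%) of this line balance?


Formula: Efficiency = Sum of Task Times / (N_stations * CT) * 100
Total station capacity = 5 stations * 16 min = 80 min
Efficiency = 56 / 80 * 100 = 70.0%

70.0%


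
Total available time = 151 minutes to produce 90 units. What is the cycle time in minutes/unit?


Formula: CT = Available Time / Number of Units
CT = 151 min / 90 units
CT = 1.68 min/unit

1.68 min/unit


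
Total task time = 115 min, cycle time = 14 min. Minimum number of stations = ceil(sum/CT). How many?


Formula: N_min = ceil(Sum of Task Times / Cycle Time)
N_min = ceil(115 min / 14 min) = ceil(8.2143)
N_min = 9 stations

9


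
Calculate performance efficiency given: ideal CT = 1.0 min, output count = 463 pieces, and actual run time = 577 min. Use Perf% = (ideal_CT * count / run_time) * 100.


Formula: Performance = (Ideal CT * Total Count) / Run Time * 100
Ideal output time = 1.0 * 463 = 463.0 min
Performance = 463.0 / 577 * 100 = 80.2%

80.2%


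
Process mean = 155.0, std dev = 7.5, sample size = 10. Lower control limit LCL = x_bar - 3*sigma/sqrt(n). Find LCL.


LCL = 155.0 - 3 * 7.5 / sqrt(10)

147.88


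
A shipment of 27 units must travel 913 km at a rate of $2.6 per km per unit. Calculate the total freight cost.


TC = dist * cost * units = 913 * 2.6 * 27 = $64092.60

$64092.60


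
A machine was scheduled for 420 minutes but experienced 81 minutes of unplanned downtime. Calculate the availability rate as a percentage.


Formula: Availability = (Planned Time - Downtime) / Planned Time * 100
Uptime = 420 - 81 = 339 min
Availability = 339 / 420 * 100 = 80.7%

80.7%


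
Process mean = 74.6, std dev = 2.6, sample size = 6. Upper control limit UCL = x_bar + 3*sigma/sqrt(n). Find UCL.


UCL = 74.6 + 3 * 2.6 / sqrt(6)

77.78


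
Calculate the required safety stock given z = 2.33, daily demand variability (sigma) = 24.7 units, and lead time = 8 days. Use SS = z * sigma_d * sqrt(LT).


Formula: SS = z * sigma_d * sqrt(LT)
sqrt(LT) = sqrt(8) = 2.8284
SS = 2.33 * 24.7 * 2.8284
SS = 162.8 units

162.8 units


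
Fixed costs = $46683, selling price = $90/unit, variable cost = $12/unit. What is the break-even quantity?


Formula: BEQ = Fixed Costs / (Price - Variable Cost)
Contribution margin = $90 - $12 = $78/unit
BEQ = ceil($46683 / $78/unit) = ceil(598.5) = 599 units

599 units


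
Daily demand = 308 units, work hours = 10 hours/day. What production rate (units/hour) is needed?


Formula: Production Rate = Daily Demand / Available Hours
Rate = 308 units/day / 10 hours/day
Rate = 30.8 units/hour

30.8 units/hour


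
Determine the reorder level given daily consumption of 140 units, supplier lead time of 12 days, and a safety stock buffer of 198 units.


Formula: ROP = (Daily Demand * Lead Time) + Safety Stock
Demand during lead time = 140 * 12 = 1680 units
ROP = 1680 + 198 = 1878 units

1878 units


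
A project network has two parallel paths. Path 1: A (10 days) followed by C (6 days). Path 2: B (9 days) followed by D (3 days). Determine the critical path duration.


Path 1 = 10 + 6 = 16 days
Path 2 = 9 + 3 = 12 days
Duration = max(16, 12) = 16 days

16 days


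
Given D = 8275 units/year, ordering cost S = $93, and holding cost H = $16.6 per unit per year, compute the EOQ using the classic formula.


Formula: EOQ = sqrt(2 * D * S / H)
Numerator: 2 * 8275 * 93 = 1539150
2DS/H = 1539150 / 16.6 = 92719.9
EOQ = sqrt(92719.9) = 304.5 units

304.5 units


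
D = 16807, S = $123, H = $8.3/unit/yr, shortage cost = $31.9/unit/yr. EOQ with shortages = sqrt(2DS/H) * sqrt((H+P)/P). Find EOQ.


Formula: EOQ* = sqrt(2DS/H) * sqrt((H+P)/P)
Base EOQ = sqrt(2*16807*123/8.3) = 705.79 units
Correction = sqrt((8.3+31.9)/31.9) = 1.12258
EOQ* = 705.79 * 1.12258 = 792.3 units

792.3 units


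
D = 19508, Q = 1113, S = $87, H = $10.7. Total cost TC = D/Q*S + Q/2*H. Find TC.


TC = 19508/1113 * 87 + 1113/2 * 10.7

$7479.43


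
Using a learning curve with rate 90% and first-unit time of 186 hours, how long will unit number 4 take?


Formula: T_n = T_1 * (learning_rate)^(log2(n)) where learning_rate = rate/100
Doublings = log2(4) = 2
T_n = 186 * 0.9^2
T_n = 186 * 0.81 = 150.7 hours

150.7 hours


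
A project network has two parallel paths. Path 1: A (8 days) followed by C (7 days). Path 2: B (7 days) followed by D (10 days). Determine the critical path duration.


Path 1 = 8 + 7 = 15 days
Path 2 = 7 + 10 = 17 days
Duration = max(15, 17) = 17 days

17 days


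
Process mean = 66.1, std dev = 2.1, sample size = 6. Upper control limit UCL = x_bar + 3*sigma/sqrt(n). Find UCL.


UCL = 66.1 + 3 * 2.1 / sqrt(6)

68.67


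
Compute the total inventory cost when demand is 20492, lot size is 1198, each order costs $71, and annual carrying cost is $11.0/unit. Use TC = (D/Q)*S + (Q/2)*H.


TC = 20492/1198 * 71 + 1198/2 * 11.0

$7803.47


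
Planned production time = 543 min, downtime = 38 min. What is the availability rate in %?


Formula: Availability = (Planned Time - Downtime) / Planned Time * 100
Uptime = 543 - 38 = 505 min
Availability = 505 / 543 * 100 = 93.0%

93.0%


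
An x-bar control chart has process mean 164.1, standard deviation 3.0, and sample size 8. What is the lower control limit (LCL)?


LCL = 164.1 - 3 * 3.0 / sqrt(8)

160.92


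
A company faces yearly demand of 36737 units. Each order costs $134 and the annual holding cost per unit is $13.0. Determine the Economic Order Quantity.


Formula: EOQ = sqrt(2 * D * S / H)
Numerator: 2 * 36737 * 134 = 9845516
2DS/H = 9845516 / 13.0 = 757347.4
EOQ = sqrt(757347.4) = 870.3 units

870.3 units


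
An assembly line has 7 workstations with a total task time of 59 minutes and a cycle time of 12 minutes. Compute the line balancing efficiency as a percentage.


Formula: Efficiency = Sum of Task Times / (N_stations * CT) * 100
Total station capacity = 7 stations * 12 min = 84 min
Efficiency = 59 / 84 * 100 = 70.2%

70.2%


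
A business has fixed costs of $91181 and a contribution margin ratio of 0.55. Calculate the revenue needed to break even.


Formula: BER = Fixed Costs / Contribution Margin Ratio
BER = $91181 / 0.55
BER = $165783.64 (to the nearest cent)

$165783.64


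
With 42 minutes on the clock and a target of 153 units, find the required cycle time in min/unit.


Formula: CT = Available Time / Number of Units
CT = 42 min / 153 units
CT = 0.27 min/unit

0.27 min/unit


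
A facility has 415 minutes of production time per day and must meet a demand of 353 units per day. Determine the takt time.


Formula: Takt Time = Available Production Time / Customer Demand
Takt = 415 min/day / 353 units/day
Takt = 1.18 min/unit

1.18 min/unit


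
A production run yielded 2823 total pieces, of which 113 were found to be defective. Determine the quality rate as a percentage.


Formula: Quality Rate = Good Pieces / Total Pieces * 100
Good pieces = 2823 - 113 = 2710
QR = 2710 / 2823 * 100 = 96.0%

96.0%


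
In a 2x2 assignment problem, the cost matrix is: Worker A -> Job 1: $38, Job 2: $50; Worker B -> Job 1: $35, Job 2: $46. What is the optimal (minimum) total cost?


Option 1: A->1 + B->2 = $38 + $46 = $84
Option 2: A->2 + B->1 = $50 + $35 = $85
Min cost = min($84, $85) = $84

$84


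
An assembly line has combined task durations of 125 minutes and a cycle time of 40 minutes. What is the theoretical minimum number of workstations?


Formula: N_min = ceil(Sum of Task Times / Cycle Time)
N_min = ceil(125 min / 40 min) = ceil(3.125)
N_min = 4 stations

4


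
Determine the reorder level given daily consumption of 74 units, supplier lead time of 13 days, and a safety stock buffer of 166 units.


Formula: ROP = (Daily Demand * Lead Time) + Safety Stock
Demand during lead time = 74 * 13 = 962 units
ROP = 962 + 166 = 1128 units

1128 units


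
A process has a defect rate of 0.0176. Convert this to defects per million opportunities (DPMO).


DPMO = defect_rate * 1000000 = 0.0176 * 1000000

17600


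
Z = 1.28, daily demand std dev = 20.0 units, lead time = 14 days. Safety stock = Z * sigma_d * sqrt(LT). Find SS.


Formula: SS = z * sigma_d * sqrt(LT)
sqrt(LT) = sqrt(14) = 3.7417
SS = 1.28 * 20.0 * 3.7417
SS = 95.8 units

95.8 units


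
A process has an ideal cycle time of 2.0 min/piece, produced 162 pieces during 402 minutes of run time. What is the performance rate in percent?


Formula: Performance = (Ideal CT * Total Count) / Run Time * 100
Ideal output time = 2.0 * 162 = 324.0 min
Performance = 324.0 / 402 * 100 = 80.6%

80.6%


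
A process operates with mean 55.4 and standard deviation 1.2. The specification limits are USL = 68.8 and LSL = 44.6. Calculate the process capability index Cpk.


Cpu = (68.8 - 55.4) / (3 * 1.2) = 3.72
Cpl = (55.4 - 44.6) / (3 * 1.2) = 3.0
Cpk = min(3.72, 3.0) = 3.0

3.0


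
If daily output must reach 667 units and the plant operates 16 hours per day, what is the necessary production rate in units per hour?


Formula: Production Rate = Daily Demand / Available Hours
Rate = 667 units/day / 16 hours/day
Rate = 41.7 units/hour

41.7 units/hour


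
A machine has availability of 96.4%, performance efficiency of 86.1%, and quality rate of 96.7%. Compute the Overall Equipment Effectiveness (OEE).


Formula: OEE = Availability * Performance * Quality / 10000
A * P = 96.4% * 86.1% / 100 = 83.0%
OEE = 83.0% * 96.7% / 100 = 80.3%

80.3%


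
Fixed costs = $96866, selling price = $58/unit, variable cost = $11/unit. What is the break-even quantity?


Formula: BEQ = Fixed Costs / (Price - Variable Cost)
Contribution margin = $58 - $11 = $47/unit
BEQ = ceil($96866 / $47/unit) = ceil(2060.98) = 2061 units

2061 units


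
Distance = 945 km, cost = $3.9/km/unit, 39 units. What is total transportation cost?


TC = dist * cost * units = 945 * 3.9 * 39 = $143734.50

$143734.50


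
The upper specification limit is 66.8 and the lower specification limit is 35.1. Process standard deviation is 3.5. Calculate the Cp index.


Cp = (66.8 - 35.1) / (6 * 3.5)

1.51


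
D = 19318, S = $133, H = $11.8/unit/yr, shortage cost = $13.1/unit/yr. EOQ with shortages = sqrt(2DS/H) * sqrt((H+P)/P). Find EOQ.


Formula: EOQ* = sqrt(2DS/H) * sqrt((H+P)/P)
Base EOQ = sqrt(2*19318*133/11.8) = 659.9 units
Correction = sqrt((11.8+13.1)/13.1) = 1.37868
EOQ* = 659.9 * 1.37868 = 909.8 units

909.8 units


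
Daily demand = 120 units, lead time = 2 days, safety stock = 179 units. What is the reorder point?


Formula: ROP = (Daily Demand * Lead Time) + Safety Stock
Demand during lead time = 120 * 2 = 240 units
ROP = 240 + 179 = 419 units

419 units


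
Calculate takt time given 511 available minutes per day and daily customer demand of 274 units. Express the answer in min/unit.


Formula: Takt Time = Available Production Time / Customer Demand
Takt = 511 min/day / 274 units/day
Takt = 1.86 min/unit

1.86 min/unit


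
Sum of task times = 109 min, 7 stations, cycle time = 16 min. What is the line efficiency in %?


Formula: Efficiency = Sum of Task Times / (N_stations * CT) * 100
Total station capacity = 7 stations * 16 min = 112 min
Efficiency = 109 / 112 * 100 = 97.3%

97.3%


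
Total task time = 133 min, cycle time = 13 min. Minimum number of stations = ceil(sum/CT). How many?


Formula: N_min = ceil(Sum of Task Times / Cycle Time)
N_min = ceil(133 min / 13 min) = ceil(10.2308)
N_min = 11 stations

11


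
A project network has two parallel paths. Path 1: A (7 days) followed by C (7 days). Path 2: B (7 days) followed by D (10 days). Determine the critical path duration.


Path 1 = 7 + 7 = 14 days
Path 2 = 7 + 10 = 17 days
Duration = max(14, 17) = 17 days

17 days


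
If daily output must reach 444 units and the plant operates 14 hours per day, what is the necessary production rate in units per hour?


Formula: Production Rate = Daily Demand / Available Hours
Rate = 444 units/day / 14 hours/day
Rate = 31.7 units/hour

31.7 units/hour


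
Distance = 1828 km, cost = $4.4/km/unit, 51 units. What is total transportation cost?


TC = dist * cost * units = 1828 * 4.4 * 51 = $410203.20

$410203.20


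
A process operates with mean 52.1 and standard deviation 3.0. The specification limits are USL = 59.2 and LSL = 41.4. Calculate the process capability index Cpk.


Cpu = (59.2 - 52.1) / (3 * 3.0) = 0.79
Cpl = (52.1 - 41.4) / (3 * 3.0) = 1.19
Cpk = min(0.79, 1.19) = 0.79

0.79


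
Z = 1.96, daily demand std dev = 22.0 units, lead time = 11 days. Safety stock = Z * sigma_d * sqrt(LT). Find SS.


Formula: SS = z * sigma_d * sqrt(LT)
sqrt(LT) = sqrt(11) = 3.3166
SS = 1.96 * 22.0 * 3.3166
SS = 143.0 units

143.0 units


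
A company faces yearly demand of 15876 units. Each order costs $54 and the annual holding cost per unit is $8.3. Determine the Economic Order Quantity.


Formula: EOQ = sqrt(2 * D * S / H)
Numerator: 2 * 15876 * 54 = 1714608
2DS/H = 1714608 / 8.3 = 206579.3
EOQ = sqrt(206579.3) = 454.5 units

454.5 units


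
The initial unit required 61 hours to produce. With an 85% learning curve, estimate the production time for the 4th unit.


Formula: T_n = T_1 * (learning_rate)^(log2(n)) where learning_rate = rate/100
Doublings = log2(4) = 2
T_n = 61 * 0.85^2
T_n = 61 * 0.7225 = 44.1 hours

44.1 hours


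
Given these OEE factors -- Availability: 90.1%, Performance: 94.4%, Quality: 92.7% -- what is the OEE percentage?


Formula: OEE = Availability * Performance * Quality / 10000
A * P = 90.1% * 94.4% / 100 = 85.05%
OEE = 85.05% * 92.7% / 100 = 78.8%

78.8%


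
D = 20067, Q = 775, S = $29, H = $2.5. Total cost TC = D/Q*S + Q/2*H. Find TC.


TC = 20067/775 * 29 + 775/2 * 2.5

$1719.64


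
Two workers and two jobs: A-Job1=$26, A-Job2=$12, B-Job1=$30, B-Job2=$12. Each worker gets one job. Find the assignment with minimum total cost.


Option 1: A->1 + B->2 = $26 + $12 = $38
Option 2: A->2 + B->1 = $12 + $30 = $42
Min cost = min($38, $42) = $38

$38


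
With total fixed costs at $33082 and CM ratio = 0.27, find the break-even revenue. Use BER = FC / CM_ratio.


Formula: BER = Fixed Costs / Contribution Margin Ratio
BER = $33082 / 0.27
BER = $122525.93 (to the nearest cent)

$122525.93


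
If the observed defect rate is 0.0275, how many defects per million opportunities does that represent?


DPMO = defect_rate * 1000000 = 0.0275 * 1000000

27500
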